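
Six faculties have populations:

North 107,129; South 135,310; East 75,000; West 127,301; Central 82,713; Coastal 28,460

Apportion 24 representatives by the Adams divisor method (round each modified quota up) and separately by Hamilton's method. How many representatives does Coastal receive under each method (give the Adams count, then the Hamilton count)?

Adams: North 4, South 6, East 3, West 5, Central 4, Coastal 2.
Hamilton: North 5, South 6, East 3, West 5, Central 4, Coastal 1.
Coastal gets 2 under Adams and 1 under Hamilton.

2 and 1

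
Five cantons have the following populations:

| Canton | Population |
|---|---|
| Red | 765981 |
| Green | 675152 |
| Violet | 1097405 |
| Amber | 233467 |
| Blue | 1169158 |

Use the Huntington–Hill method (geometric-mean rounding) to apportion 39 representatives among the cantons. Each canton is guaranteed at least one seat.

With divisor 102060: modified quotas Red 7.505, Green 6.615, Violet 10.753, Amber 2.288, Blue 11.456.
Geometric-mean thresholds: Red √(7·8)=7.483, Green √(6·7)=6.481, Violet √(10·11)=10.488, Amber √(2·3)=2.449, Blue √(11·12)=11.489.
Each quota rounded against its threshold gives Red 8, Green 7, Violet 11, Amber 2, Blue 11 (total 39).

Red 8; Green 7; Violet 11; Amber 2; Blue 11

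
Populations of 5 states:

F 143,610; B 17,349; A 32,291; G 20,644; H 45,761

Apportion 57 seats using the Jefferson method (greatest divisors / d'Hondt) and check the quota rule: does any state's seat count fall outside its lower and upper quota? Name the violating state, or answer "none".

F

Standard quotas: F 31.526, B 3.808, A 7.089, G 4.532, H 10.046.
Jefferson allocation: F 33, B 3, A 7, G 4, H 10.
F has quota 31.526 (lower 31, upper 32) but receives 33 — outside the quota interval.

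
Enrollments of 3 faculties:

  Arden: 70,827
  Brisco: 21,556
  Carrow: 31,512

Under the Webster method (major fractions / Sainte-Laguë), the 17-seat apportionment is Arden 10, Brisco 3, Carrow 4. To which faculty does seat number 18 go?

Priority for the next seat is population ÷ (current seats + 0.5).
Priorities: Arden 6745.429, Brisco 6158.857, Carrow 7002.667.
Highest priority: Carrow.

Carrow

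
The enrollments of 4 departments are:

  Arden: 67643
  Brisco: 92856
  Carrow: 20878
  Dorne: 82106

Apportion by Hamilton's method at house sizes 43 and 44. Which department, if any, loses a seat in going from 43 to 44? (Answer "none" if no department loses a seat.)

At 43 seats: Arden 11, Brisco 15, Carrow 4, Dorne 13.
At 44 seats: Arden 11, Brisco 16, Carrow 3, Dorne 14.
Carrow drops from 4 to 3.

Carrow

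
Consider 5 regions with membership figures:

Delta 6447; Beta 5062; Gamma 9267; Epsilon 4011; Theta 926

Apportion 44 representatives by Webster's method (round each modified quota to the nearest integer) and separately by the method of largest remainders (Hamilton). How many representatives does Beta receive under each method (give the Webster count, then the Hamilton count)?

8 and 9

Webster: Delta 11, Beta 8, Gamma 16, Epsilon 7, Theta 2.
Hamilton: Delta 11, Beta 9, Gamma 16, Epsilon 7, Theta 1.
Beta gets 8 under Webster and 9 under Hamilton.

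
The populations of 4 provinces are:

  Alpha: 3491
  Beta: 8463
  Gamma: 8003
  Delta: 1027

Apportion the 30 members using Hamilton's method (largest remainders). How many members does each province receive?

Standard divisor: 20984 ÷ 30 ≈ 699.467.
Standard quotas: Alpha 4.9909, Beta 12.0992, Gamma 11.4416, Delta 1.4683.
Lower quotas: Alpha 4, Beta 12, Gamma 11, Delta 1 (sum 28, leaving 2 seats).
Remainders in descending order: Alpha 0.9909, Delta 0.4683, Gamma 0.4416, Beta 0.0992.
The surplus seats go to Alpha, Delta.

Alpha: 5, Beta: 12, Gamma: 11, Delta: 2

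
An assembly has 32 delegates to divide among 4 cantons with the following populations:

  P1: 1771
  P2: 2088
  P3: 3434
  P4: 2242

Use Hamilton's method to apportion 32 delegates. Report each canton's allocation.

Total 9535; standard divisor 9535/32 ≈ 297.969.
Standard quotas: P1 5.944, P2 7.007, P3 11.525, P4 7.524.
Lower quotas: P1 5, P2 7, P3 11, P4 7 (sum 30, leaving 2 seats).
Remainders in descending order: P1 0.944, P3 0.525, P4 0.524, P2 0.007.
Largest remainders: P1, P3 receive the extra seats.

P1=6; P2=7; P3=12; P4=7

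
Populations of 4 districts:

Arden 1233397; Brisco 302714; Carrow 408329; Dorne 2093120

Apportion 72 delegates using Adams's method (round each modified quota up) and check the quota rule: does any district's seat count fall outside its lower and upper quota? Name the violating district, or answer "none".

Standard quotas: Arden 21.995, Brisco 5.398, Carrow 7.282, Dorne 37.326.
Adams allocation: Arden 22, Brisco 6, Carrow 8, Dorne 36.
Dorne has quota 37.326 (lower 37, upper 38) but receives 36 — outside the quota interval.

Dorne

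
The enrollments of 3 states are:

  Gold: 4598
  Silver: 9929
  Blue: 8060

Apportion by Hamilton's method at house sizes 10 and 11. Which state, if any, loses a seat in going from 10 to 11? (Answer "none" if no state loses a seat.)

At 10 seats: Gold 2, Silver 4, Blue 4.
At 11 seats: Gold 2, Silver 5, Blue 4.
No state's allocation decreased.

none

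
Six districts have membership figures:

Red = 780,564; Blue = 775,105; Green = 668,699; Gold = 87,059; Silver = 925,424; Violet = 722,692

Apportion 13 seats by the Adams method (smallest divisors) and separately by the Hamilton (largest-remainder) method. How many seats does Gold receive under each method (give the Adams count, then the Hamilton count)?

Adams: Red 3, Blue 2, Green 2, Gold 1, Silver 3, Violet 2.
Hamilton: Red 3, Blue 3, Green 2, Gold 0, Silver 3, Violet 2.
Gold gets 1 under Adams and 0 under Hamilton.

1 and 0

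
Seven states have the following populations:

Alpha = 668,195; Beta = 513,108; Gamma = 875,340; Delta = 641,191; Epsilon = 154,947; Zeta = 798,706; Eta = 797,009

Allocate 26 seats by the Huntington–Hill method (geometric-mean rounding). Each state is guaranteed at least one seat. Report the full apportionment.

With divisor 178406: modified quotas Alpha 3.745, Beta 2.876, Gamma 4.906, Delta 3.594, Epsilon 0.869, Zeta 4.477, Eta 4.467.
Geometric-mean thresholds: Alpha √(3·4)=3.464, Beta √(2·3)=2.449, Gamma √(4·5)=4.472, Delta √(3·4)=3.464, Epsilon (min 1), Zeta √(4·5)=4.472, Eta √(4·5)=4.472.
Each quota rounded against its threshold gives Alpha 4, Beta 3, Gamma 5, Delta 4, Epsilon 1, Zeta 5, Eta 4 (total 26).

Alpha: 4, Beta: 3, Gamma: 5, Delta: 4, Epsilon: 1, Zeta: 5, Eta: 4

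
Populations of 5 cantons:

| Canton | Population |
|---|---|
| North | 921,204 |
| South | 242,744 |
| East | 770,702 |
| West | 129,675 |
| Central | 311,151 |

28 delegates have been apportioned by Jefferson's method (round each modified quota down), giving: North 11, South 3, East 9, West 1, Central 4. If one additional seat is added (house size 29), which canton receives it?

Priority for the next seat is population ÷ (current seats + 1).
Priorities: North 76767.000, South 60686.000, East 77070.200, West 64837.500, Central 62230.200.
Highest priority: East.

East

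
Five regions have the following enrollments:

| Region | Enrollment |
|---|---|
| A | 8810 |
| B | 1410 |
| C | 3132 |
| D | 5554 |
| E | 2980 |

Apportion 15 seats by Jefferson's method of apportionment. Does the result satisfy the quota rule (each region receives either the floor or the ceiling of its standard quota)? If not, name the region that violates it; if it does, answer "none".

Standard quotas: A 6.038, B 0.966, C 2.147, D 3.807, E 2.042.
Jefferson allocation: A 6, B 1, C 2, D 4, E 2.
Every allocation lies between the lower and upper quota.

none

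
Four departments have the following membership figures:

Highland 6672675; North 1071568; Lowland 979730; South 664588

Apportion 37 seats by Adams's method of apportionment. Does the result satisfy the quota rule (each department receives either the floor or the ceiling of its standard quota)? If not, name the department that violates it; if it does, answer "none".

Standard quotas: Highland 26.297, North 4.223, Lowland 3.861, South 2.619.
Adams allocation: Highland 25, North 5, Lowland 4, South 3.
Highland has quota 26.297 (lower 26, upper 27) but receives 25 — outside the quota interval.

Highland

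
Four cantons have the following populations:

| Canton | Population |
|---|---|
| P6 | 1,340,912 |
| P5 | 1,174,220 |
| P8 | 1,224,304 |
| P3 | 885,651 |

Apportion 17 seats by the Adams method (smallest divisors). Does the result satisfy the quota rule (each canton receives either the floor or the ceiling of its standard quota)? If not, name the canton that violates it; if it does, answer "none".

none

Standard quotas: P6 4.929, P5 4.316, P8 4.500, P3 3.255.
Adams allocation: P6 5, P5 4, P8 5, P3 3.
Every allocation lies between the lower and upper quota.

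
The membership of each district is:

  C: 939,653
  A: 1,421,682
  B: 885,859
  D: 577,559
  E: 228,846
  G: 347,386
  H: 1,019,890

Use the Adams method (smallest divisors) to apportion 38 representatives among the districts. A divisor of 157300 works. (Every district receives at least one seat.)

With modified divisor 157300: modified quotas C 5.974, A 9.038, B 5.632, D 3.672, E 1.455, G 2.208, H 6.484.
Rounding up: C 6, A 10, B 6, D 4, E 2, G 3, H 7 (total 38).

C 6; A 10; B 6; D 4; E 2; G 3; H 7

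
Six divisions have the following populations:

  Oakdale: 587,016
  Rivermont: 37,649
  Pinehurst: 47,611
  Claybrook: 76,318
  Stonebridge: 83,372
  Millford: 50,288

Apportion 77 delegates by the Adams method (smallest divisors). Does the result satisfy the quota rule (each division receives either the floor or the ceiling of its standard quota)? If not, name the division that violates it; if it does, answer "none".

Oakdale

Standard quotas: Oakdale 51.233, Rivermont 3.286, Pinehurst 4.155, Claybrook 6.661, Stonebridge 7.276, Millford 4.389.
Adams allocation: Oakdale 50, Rivermont 4, Pinehurst 4, Claybrook 7, Stonebridge 7, Millford 5.
Oakdale has quota 51.233 (lower 51, upper 52) but receives 50 — outside the quota interval.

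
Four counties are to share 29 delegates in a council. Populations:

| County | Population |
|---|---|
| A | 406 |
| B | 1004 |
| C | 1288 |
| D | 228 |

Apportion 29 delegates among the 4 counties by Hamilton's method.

A: 4; B: 10; C: 13; D: 2

Standard divisor: 2926 ÷ 29 ≈ 100.897.
Standard quotas: A 4.024, B 9.951, C 12.766, D 2.260.
Lower quotas: A 4, B 9, C 12, D 2 (sum 27, leaving 2 seats).
Remainders in descending order: B 0.951, C 0.766, D 0.260, A 0.024.
Largest remainders: B, C receive the extra seats.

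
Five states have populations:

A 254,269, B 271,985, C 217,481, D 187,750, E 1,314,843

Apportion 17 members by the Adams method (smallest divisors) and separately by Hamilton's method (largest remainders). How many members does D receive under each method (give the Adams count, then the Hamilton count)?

Adams: A 2, B 2, C 2, D 2, E 9.
Hamilton: A 2, B 2, C 2, D 1, E 10.
D gets 2 under Adams and 1 under Hamilton.

2 and 1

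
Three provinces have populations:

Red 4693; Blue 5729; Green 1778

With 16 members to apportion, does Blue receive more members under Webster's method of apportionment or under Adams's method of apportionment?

Webster: Red 6, Blue 8, Green 2.
Adams: Red 6, Blue 7, Green 3.
Blue gets 8 under Webster and 7 under Adams.

Webster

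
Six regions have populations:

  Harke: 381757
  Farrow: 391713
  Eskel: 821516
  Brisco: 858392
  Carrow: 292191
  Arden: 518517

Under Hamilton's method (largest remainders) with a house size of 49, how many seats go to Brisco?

The standard divisor is 3264086/49 = 66614.
Standard quotas: Harke 5.7309, Farrow 5.8803, Eskel 12.3325, Brisco 12.8861, Carrow 4.3863, Arden 7.7839.
Lower quotas: Harke 5, Farrow 5, Eskel 12, Brisco 12, Carrow 4, Arden 7 (sum 45, leaving 4 seats).
Remainders in descending order: Brisco 0.8861, Farrow 0.8803, Arden 0.7839, Harke 0.7309, Carrow 0.3863, Eskel 0.3325.
The surplus seats go to Brisco, Farrow, Arden, Harke.
Brisco receives 13.

13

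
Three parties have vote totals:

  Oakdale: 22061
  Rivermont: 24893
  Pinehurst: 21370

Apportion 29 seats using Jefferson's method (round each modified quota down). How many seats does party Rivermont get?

11

Standard divisor 68324/29 ≈ 2356; standard quotas: Oakdale 9.364, Rivermont 10.566, Pinehurst 9.070.
Rounding down gives 9, 10, 9 = 28 seats, so the divisor must be adjusted.
With modified divisor 2230: modified quotas Oakdale 9.893, Rivermont 11.163, Pinehurst 9.583.
Rounding down: Oakdale 9, Rivermont 11, Pinehurst 9 (total 29).
Rivermont receives 11.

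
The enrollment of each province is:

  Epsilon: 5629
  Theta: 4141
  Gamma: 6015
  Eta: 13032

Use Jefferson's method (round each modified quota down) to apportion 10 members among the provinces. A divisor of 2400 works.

With modified divisor 2400: modified quotas Epsilon 2.345, Theta 1.725, Gamma 2.506, Eta 5.430.
Rounding down: Epsilon 2, Theta 1, Gamma 2, Eta 5 (total 10).

Epsilon: 2, Theta: 1, Gamma: 2, Eta: 5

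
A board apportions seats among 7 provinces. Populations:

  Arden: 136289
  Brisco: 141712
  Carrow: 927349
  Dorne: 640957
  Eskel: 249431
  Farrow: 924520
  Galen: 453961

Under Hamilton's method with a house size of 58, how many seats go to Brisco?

The standard divisor is 3474219/58 ≈ 59900.328.
Standard quotas: Arden 2.2753, Brisco 2.3658, Carrow 15.4815, Dorne 10.7004, Eskel 4.1641, Farrow 15.4343, Galen 7.5786.
Lower quotas: Arden 2, Brisco 2, Carrow 15, Dorne 10, Eskel 4, Farrow 15, Galen 7 (sum 55, leaving 3 seats).
Remainders in descending order: Dorne 0.7004, Galen 0.5786, Carrow 0.4815, Farrow 0.4343, Brisco 0.3658, Arden 0.2753, Eskel 0.1641.
Largest remainders: Dorne, Galen, Carrow receive the extra seats.
Brisco receives 2.

2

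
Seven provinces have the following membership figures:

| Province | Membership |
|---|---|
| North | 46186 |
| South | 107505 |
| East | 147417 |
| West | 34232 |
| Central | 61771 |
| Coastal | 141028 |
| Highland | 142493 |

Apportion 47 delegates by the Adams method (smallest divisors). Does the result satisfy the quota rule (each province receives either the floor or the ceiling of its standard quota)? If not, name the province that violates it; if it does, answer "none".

none

Standard quotas: North 3.189, South 7.424, East 10.180, West 2.364, Central 4.266, Coastal 9.738, Highland 9.840.
Adams allocation: North 3, South 7, East 10, West 3, Central 4, Coastal 10, Highland 10.
Every allocation lies between the lower and upper quota.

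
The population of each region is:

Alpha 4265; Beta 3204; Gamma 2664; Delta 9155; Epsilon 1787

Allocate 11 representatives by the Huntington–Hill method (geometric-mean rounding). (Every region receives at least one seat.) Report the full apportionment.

Alpha 2, Beta 2, Gamma 1, Delta 5, Epsilon 1

With divisor 1965: modified quotas Alpha 2.170, Beta 1.631, Gamma 1.356, Delta 4.659, Epsilon 0.909.
Geometric-mean thresholds: Alpha √(2·3)=2.449, Beta √(1·2)=1.414, Gamma √(1·2)=1.414, Delta √(4·5)=4.472, Epsilon (min 1).
Each quota rounded against its threshold gives Alpha 2, Beta 2, Gamma 1, Delta 5, Epsilon 1 (total 11).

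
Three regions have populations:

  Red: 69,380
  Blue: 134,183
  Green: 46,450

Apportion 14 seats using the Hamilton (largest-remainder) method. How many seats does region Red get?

The standard divisor is 250013/14 ≈ 17858.071.
Standard quotas: Red 3.8851, Blue 7.5139, Green 2.6011.
Lower quotas: Red 3, Blue 7, Green 2 (sum 12, leaving 2 seats).
Remainders in descending order: Red 0.8851, Green 0.6011, Blue 0.5139.
Largest remainders: Red, Green receive the extra seats.
Red receives 4.

4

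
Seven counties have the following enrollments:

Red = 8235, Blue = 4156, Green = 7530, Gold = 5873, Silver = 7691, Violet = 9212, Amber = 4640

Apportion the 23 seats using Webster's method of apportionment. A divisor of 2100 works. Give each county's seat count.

Red=4, Blue=2, Green=4, Gold=3, Silver=4, Violet=4, Amber=2

With modified divisor 2100: modified quotas Red 3.921, Blue 1.979, Green 3.586, Gold 2.797, Silver 3.662, Violet 4.387, Amber 2.210.
Rounding to the nearest integer: Red 4, Blue 2, Green 4, Gold 3, Silver 4, Violet 4, Amber 2 (total 23).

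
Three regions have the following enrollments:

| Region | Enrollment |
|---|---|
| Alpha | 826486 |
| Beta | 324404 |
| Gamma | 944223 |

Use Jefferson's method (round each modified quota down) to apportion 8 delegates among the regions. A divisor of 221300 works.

With modified divisor 221300: modified quotas Alpha 3.735, Beta 1.466, Gamma 4.267.
Rounding down: Alpha 3, Beta 1, Gamma 4 (total 8).

Alpha 3, Beta 1, Gamma 4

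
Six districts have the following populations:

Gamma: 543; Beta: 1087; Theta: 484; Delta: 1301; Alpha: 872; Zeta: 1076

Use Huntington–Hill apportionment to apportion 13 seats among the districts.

With divisor 412: modified quotas Gamma 1.318, Beta 2.638, Theta 1.175, Delta 3.158, Alpha 2.117, Zeta 2.612.
Geometric-mean thresholds: Gamma √(1·2)=1.414, Beta √(2·3)=2.449, Theta √(1·2)=1.414, Delta √(3·4)=3.464, Alpha √(2·3)=2.449, Zeta √(2·3)=2.449.
Each quota rounded against its threshold gives Gamma 1, Beta 3, Theta 1, Delta 3, Alpha 2, Zeta 3 (total 13).

Gamma 1; Beta 3; Theta 1; Delta 3; Alpha 2; Zeta 3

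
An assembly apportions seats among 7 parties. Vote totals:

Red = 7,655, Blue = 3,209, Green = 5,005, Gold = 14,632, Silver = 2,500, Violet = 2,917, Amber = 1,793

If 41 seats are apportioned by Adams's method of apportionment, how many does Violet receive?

3

Standard divisor 37711/41 ≈ 919.78; standard quotas: Red 8.323, Blue 3.489, Green 5.442, Gold 15.908, Silver 2.718, Violet 3.171, Amber 1.949.
Rounding up gives 9, 4, 6, 16, 3, 4, 2 = 44 seats, so the divisor must be adjusted.
With modified divisor 990: modified quotas Red 7.732, Blue 3.241, Green 5.056, Gold 14.780, Silver 2.525, Violet 2.946, Amber 1.811.
Rounding up: Red 8, Blue 4, Green 6, Gold 15, Silver 3, Violet 3, Amber 2 (total 41).
Violet receives 3.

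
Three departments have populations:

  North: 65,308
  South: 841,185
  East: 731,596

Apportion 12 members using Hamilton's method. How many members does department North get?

Total 1638089; standard divisor 1638089/12 ≈ 136507.417.
Standard quotas: North 0.4784, South 6.1622, East 5.3594.
Lower quotas: North 0, South 6, East 5 (sum 11, leaving 1 seat).
Remainders in descending order: North 0.4784, East 0.3594, South 0.1622.
Largest remainder: North receives the extra seat.
North receives 1.

1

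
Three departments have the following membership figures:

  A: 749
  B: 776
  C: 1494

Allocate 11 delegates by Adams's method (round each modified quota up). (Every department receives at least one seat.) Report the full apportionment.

A: 3; B: 3; C: 5

Standard divisor 3019/11 ≈ 274.455; standard quotas: A 2.729, B 2.827, C 5.444.
Rounding up gives 3, 3, 6 = 12 seats, so the divisor must be adjusted.
With modified divisor 340: modified quotas A 2.203, B 2.282, C 4.394.
Rounding up: A 3, B 3, C 5 (total 11).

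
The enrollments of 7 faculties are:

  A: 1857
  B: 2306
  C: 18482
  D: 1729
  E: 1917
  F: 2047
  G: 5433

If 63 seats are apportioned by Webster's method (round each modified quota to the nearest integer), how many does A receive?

Standard divisor 33771/63 ≈ 536.048; standard quotas: A 3.464, B 4.302, C 34.478, D 3.225, E 3.576, F 3.819, G 10.135.
Rounding to the nearest integer gives 3, 4, 34, 3, 4, 4, 10 = 62 seats, so the divisor must be adjusted.
With modified divisor 534.17: modified quotas A 3.476, B 4.317, C 34.599, D 3.237, E 3.589, F 3.832, G 10.171.
Rounding to the nearest integer: A 3, B 4, C 35, D 3, E 4, F 4, G 10 (total 63).
A receives 3.

3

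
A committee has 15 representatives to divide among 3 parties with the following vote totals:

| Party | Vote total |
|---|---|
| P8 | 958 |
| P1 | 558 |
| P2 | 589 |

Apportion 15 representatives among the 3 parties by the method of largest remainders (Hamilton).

Total 2105; standard divisor 2105/15 ≈ 140.333.
Standard quotas: P8 6.827, P1 3.976, P2 4.197.
Lower quotas: P8 6, P1 3, P2 4 (sum 13, leaving 2 seats).
Remainders in descending order: P1 0.976, P8 0.827, P2 0.197.
The surplus seats go to P1, P8.

P8 7, P1 4, P2 4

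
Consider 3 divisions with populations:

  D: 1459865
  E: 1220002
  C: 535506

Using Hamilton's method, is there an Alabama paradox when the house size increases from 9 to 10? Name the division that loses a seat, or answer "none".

At 9 seats: D 4, E 3, C 2.
At 10 seats: D 4, E 4, C 2.
No division's allocation decreased.

none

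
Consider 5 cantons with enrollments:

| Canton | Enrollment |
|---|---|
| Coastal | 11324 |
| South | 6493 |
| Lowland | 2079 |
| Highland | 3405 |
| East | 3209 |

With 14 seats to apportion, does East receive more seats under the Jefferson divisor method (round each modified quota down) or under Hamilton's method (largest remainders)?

Hamilton

Jefferson: Coastal 6, South 4, Lowland 1, Highland 2, East 1.
Hamilton: Coastal 6, South 3, Lowland 1, Highland 2, East 2.
East gets 1 under Jefferson and 2 under Hamilton.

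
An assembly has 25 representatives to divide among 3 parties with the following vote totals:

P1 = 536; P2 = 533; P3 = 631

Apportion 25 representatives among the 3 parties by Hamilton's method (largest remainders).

Standard divisor: 1700 ÷ 25 = 68.
Standard quotas: P1 7.882, P2 7.838, P3 9.279.
Lower quotas: P1 7, P2 7, P3 9 (sum 23, leaving 2 seats).
Remainders in descending order: P1 0.882, P2 0.838, P3 0.279.
Largest remainders: P1, P2 receive the extra seats.

P1=8, P2=8, P3=9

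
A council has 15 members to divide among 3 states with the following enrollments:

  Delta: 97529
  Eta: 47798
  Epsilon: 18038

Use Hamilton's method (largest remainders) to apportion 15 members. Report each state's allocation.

The standard divisor is 163365/15 = 10891.
Standard quotas: Delta 8.9550, Eta 4.3888, Epsilon 1.6562.
Lower quotas: Delta 8, Eta 4, Epsilon 1 (sum 13, leaving 2 seats).
Remainders in descending order: Delta 0.9550, Epsilon 0.6562, Eta 0.3888.
The surplus seats go to Delta, Epsilon.

Delta 9, Eta 4, Epsilon 2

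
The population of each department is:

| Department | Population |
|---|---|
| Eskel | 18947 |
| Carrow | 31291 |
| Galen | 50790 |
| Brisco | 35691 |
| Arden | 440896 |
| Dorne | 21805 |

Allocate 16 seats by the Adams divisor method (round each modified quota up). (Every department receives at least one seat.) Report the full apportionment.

Eskel 1, Carrow 1, Galen 2, Brisco 1, Arden 10, Dorne 1

Standard divisor 599420/16 ≈ 37463.75; standard quotas: Eskel 0.506, Carrow 0.835, Galen 1.356, Brisco 0.953, Arden 11.769, Dorne 0.582.
Rounding up gives 1, 1, 2, 1, 12, 1 = 18 seats, so the divisor must be adjusted.
With modified divisor 46500: modified quotas Eskel 0.407, Carrow 0.673, Galen 1.092, Brisco 0.768, Arden 9.482, Dorne 0.469.
Rounding up: Eskel 1, Carrow 1, Galen 2, Brisco 1, Arden 10, Dorne 1 (total 16).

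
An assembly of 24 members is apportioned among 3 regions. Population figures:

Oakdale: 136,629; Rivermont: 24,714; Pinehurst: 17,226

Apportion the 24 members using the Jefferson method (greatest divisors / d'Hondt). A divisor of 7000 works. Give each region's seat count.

Oakdale 19; Rivermont 3; Pinehurst 2

With modified divisor 7000: modified quotas Oakdale 19.518, Rivermont 3.531, Pinehurst 2.461.
Rounding down: Oakdale 19, Rivermont 3, Pinehurst 2 (total 24).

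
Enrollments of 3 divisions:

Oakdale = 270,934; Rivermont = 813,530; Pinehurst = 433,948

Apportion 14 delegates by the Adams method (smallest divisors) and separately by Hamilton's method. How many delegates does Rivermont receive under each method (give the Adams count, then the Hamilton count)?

7 and 8

Adams: Oakdale 3, Rivermont 7, Pinehurst 4.
Hamilton: Oakdale 2, Rivermont 8, Pinehurst 4.
Rivermont gets 7 under Adams and 8 under Hamilton.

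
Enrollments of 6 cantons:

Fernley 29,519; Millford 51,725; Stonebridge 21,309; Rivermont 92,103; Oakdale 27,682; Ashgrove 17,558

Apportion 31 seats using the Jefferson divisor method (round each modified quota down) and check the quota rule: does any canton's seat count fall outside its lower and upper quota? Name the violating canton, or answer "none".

Standard quotas: Fernley 3.815, Millford 6.684, Stonebridge 2.754, Rivermont 11.902, Oakdale 3.577, Ashgrove 2.269.
Jefferson allocation: Fernley 4, Millford 7, Stonebridge 3, Rivermont 12, Oakdale 3, Ashgrove 2.
Every allocation lies between the lower and upper quota.

none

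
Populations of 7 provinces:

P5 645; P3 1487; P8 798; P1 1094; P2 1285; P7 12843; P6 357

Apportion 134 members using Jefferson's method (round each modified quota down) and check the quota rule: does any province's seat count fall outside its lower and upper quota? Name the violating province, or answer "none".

Standard quotas: P5 4.670, P3 10.765, P8 5.777, P1 7.920, P2 9.303, P7 92.980, P6 2.585.
Jefferson allocation: P5 4, P3 11, P8 5, P1 8, P2 9, P7 95, P6 2.
P7 has quota 92.980 (lower 92, upper 93) but receives 95 — outside the quota interval.

P7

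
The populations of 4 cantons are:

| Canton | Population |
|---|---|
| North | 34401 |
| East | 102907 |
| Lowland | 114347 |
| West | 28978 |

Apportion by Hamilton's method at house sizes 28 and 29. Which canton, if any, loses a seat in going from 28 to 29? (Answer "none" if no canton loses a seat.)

At 28 seats: North 4, East 10, Lowland 11, West 3.
At 29 seats: North 3, East 11, Lowland 12, West 3.
North drops from 4 to 3.

North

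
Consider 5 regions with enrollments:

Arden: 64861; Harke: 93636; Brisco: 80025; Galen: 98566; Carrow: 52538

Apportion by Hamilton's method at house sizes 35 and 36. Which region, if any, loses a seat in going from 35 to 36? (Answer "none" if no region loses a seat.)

At 35 seats: Arden 6, Harke 8, Brisco 7, Galen 9, Carrow 5.
At 36 seats: Arden 6, Harke 9, Brisco 7, Galen 9, Carrow 5.
No region's allocation decreased.

none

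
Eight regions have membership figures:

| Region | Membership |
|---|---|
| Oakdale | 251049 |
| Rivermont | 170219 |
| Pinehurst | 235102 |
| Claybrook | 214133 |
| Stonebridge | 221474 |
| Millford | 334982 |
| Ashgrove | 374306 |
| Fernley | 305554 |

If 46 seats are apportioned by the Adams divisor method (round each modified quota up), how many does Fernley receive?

Standard divisor 2106819/46 ≈ 45800.413; standard quotas: Oakdale 5.481, Rivermont 3.717, Pinehurst 5.133, Claybrook 4.675, Stonebridge 4.836, Millford 7.314, Ashgrove 8.173, Fernley 6.671.
Rounding up gives 6, 4, 6, 5, 5, 8, 9, 7 = 50 seats, so the divisor must be adjusted.
With modified divisor 50600: modified quotas Oakdale 4.961, Rivermont 3.364, Pinehurst 4.646, Claybrook 4.232, Stonebridge 4.377, Millford 6.620, Ashgrove 7.397, Fernley 6.039.
Rounding up: Oakdale 5, Rivermont 4, Pinehurst 5, Claybrook 5, Stonebridge 5, Millford 7, Ashgrove 8, Fernley 7 (total 46).
Fernley receives 7.

7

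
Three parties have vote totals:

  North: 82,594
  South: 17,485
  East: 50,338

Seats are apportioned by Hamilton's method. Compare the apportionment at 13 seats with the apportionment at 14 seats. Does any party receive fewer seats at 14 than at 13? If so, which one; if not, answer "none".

South

At 13 seats: North 7, South 2, East 4.
At 14 seats: North 8, South 1, East 5.
South drops from 2 to 1.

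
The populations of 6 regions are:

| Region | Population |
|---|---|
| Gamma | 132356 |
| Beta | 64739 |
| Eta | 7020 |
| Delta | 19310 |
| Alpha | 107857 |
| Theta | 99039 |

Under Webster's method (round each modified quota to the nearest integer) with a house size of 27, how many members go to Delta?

Standard divisor 430321/27 ≈ 15937.815; standard quotas: Gamma 8.305, Beta 4.062, Eta 0.440, Delta 1.212, Alpha 6.767, Theta 6.214.
Rounding to the nearest integer gives 8, 4, 0, 1, 7, 6 = 26 seats, so the divisor must be adjusted.
With modified divisor 15400: modified quotas Gamma 8.595, Beta 4.204, Eta 0.456, Delta 1.254, Alpha 7.004, Theta 6.431.
Rounding to the nearest integer: Gamma 9, Beta 4, Eta 0, Delta 1, Alpha 7, Theta 6 (total 27).
Delta receives 1.

1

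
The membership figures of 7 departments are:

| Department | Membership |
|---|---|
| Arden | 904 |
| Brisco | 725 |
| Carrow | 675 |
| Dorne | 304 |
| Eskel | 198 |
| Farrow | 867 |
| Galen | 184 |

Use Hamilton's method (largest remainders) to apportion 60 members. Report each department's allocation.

Standard divisor: 3857 ÷ 60 ≈ 64.283.
Standard quotas: Arden 14.063, Brisco 11.278, Carrow 10.500, Dorne 4.729, Eskel 3.080, Farrow 13.487, Galen 2.862.
Lower quotas: Arden 14, Brisco 11, Carrow 10, Dorne 4, Eskel 3, Farrow 13, Galen 2 (sum 57, leaving 3 seats).
Remainders in descending order: Galen 0.862, Dorne 0.729, Carrow 0.500, Farrow 0.487, Brisco 0.278, Eskel 0.080, Arden 0.063.
The surplus seats go to Galen, Dorne, Carrow.

Arden: 14, Brisco: 11, Carrow: 11, Dorne: 5, Eskel: 3, Farrow: 13, Galen: 3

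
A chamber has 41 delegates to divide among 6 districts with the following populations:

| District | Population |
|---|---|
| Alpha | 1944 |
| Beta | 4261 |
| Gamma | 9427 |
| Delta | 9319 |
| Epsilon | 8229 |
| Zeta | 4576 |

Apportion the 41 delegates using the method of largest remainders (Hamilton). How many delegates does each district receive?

Alpha 2, Beta 5, Gamma 10, Delta 10, Epsilon 9, Zeta 5

The standard divisor is 37756/41 ≈ 920.878.
Standard quotas: Alpha 2.1110, Beta 4.6271, Gamma 10.2370, Delta 10.1197, Epsilon 8.9360, Zeta 4.9692.
Lower quotas: Alpha 2, Beta 4, Gamma 10, Delta 10, Epsilon 8, Zeta 4 (sum 38, leaving 3 seats).
Remainders in descending order: Zeta 0.9692, Epsilon 0.9360, Beta 0.6271, Gamma 0.2370, Delta 0.1197, Alpha 0.1110.
Largest remainders: Zeta, Epsilon, Beta receive the extra seats.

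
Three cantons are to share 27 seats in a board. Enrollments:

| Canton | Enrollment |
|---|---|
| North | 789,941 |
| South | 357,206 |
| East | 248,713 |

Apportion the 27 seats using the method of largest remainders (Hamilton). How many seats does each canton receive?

North: 15, South: 7, East: 5

Total 1395860; standard divisor 1395860/27 ≈ 51698.519.
Standard quotas: North 15.2798, South 6.9094, East 4.8108.
Lower quotas: North 15, South 6, East 4 (sum 25, leaving 2 seats).
Remainders in descending order: South 0.9094, East 0.8108, North 0.2798.
Largest remainders: South, East receive the extra seats.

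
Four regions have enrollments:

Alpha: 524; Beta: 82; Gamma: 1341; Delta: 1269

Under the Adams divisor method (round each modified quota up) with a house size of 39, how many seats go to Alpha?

7

Standard divisor 3216/39 ≈ 82.462; standard quotas: Alpha 6.354, Beta 0.994, Gamma 16.262, Delta 15.389.
Rounding up gives 7, 1, 17, 16 = 41 seats, so the divisor must be adjusted.
With modified divisor 86: modified quotas Alpha 6.093, Beta 0.953, Gamma 15.593, Delta 14.756.
Rounding up: Alpha 7, Beta 1, Gamma 16, Delta 15 (total 39).
Alpha receives 7.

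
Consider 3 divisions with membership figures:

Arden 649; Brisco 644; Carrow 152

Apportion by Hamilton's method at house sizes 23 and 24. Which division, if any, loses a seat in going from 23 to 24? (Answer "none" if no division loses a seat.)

Carrow

At 23 seats: Arden 10, Brisco 10, Carrow 3.
At 24 seats: Arden 11, Brisco 11, Carrow 2.
Carrow drops from 3 to 2.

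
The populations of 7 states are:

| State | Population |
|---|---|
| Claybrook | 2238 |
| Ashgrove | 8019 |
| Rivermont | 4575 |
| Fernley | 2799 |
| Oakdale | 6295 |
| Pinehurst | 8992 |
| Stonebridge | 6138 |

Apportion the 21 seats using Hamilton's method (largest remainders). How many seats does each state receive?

Standard divisor: 39056 ÷ 21 ≈ 1859.81.
Standard quotas: Claybrook 1.2033, Ashgrove 4.3117, Rivermont 2.4599, Fernley 1.5050, Oakdale 3.3848, Pinehurst 4.8349, Stonebridge 3.3003.
Lower quotas: Claybrook 1, Ashgrove 4, Rivermont 2, Fernley 1, Oakdale 3, Pinehurst 4, Stonebridge 3 (sum 18, leaving 3 seats).
Remainders in descending order: Pinehurst 0.8349, Fernley 0.5050, Rivermont 0.4599, Oakdale 0.3848, Ashgrove 0.3117, Stonebridge 0.3003, Claybrook 0.2033.
The surplus seats go to Pinehurst, Fernley, Rivermont.

Claybrook: 1, Ashgrove: 4, Rivermont: 3, Fernley: 2, Oakdale: 3, Pinehurst: 5, Stonebridge: 3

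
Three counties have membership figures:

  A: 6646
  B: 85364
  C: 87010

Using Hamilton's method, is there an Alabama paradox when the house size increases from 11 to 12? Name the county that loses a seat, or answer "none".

At 11 seats: A 1, B 5, C 5.
At 12 seats: A 0, B 6, C 6.
A drops from 1 to 0.

A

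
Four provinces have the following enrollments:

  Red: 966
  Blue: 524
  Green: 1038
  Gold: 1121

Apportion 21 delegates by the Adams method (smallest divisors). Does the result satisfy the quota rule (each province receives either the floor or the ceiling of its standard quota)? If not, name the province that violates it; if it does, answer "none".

Standard quotas: Red 5.559, Blue 3.016, Green 5.974, Gold 6.451.
Adams allocation: Red 6, Blue 3, Green 6, Gold 6.
Every allocation lies between the lower and upper quota.

none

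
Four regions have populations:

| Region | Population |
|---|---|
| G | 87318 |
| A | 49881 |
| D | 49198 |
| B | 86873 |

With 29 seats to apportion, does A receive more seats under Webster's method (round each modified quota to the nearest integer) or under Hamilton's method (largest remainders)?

Webster: G 10, A 5, D 5, B 9.
Hamilton: G 9, A 6, D 5, B 9.
A gets 5 under Webster and 6 under Hamilton.

Hamilton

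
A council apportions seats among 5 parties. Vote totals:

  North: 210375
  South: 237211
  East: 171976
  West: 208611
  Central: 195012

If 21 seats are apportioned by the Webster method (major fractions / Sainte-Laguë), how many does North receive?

4

Standard divisor 1023185/21 ≈ 48723.095; standard quotas: North 4.318, South 4.869, East 3.530, West 4.282, Central 4.002.
Rounding to the nearest integer gives North 4, South 5, East 4, West 4, Central 4 — total 21, matching the house size, so no adjustment is needed.
North receives 4.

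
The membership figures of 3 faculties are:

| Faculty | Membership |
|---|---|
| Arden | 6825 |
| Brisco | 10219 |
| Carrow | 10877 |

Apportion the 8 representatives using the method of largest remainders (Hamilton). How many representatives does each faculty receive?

Arden 2, Brisco 3, Carrow 3

Standard divisor: 27921 ÷ 8 ≈ 3490.125.
Standard quotas: Arden 1.9555, Brisco 2.9280, Carrow 3.1165.
Lower quotas: Arden 1, Brisco 2, Carrow 3 (sum 6, leaving 2 seats).
Remainders in descending order: Arden 0.9555, Brisco 0.9280, Carrow 0.1165.
The surplus seats go to Arden, Brisco.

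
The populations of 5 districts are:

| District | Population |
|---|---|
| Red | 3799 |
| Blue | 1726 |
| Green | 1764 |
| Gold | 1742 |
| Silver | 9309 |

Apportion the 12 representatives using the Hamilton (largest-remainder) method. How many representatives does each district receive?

Red 3, Blue 1, Green 1, Gold 1, Silver 6

Standard divisor: 18340 ÷ 12 ≈ 1528.333.
Standard quotas: Red 2.4857, Blue 1.1293, Green 1.1542, Gold 1.1398, Silver 6.0909.
Lower quotas: Red 2, Blue 1, Green 1, Gold 1, Silver 6 (sum 11, leaving 1 seat).
Remainders in descending order: Red 0.4857, Green 0.1542, Gold 0.1398, Blue 0.1293, Silver 0.0909.
The surplus seat goes to Red.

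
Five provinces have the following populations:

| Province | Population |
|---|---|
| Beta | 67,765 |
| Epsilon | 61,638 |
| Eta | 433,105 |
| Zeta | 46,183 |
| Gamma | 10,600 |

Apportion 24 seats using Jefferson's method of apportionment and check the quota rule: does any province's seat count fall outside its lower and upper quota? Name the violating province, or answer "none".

Standard quotas: Beta 2.626, Epsilon 2.389, Eta 16.785, Zeta 1.790, Gamma 0.411.
Jefferson allocation: Beta 2, Epsilon 2, Eta 18, Zeta 2, Gamma 0.
Eta has quota 16.785 (lower 16, upper 17) but receives 18 — outside the quota interval.

Eta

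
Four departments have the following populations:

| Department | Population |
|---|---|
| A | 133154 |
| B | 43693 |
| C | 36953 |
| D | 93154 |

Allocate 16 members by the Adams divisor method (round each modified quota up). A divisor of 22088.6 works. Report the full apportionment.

A 7, B 2, C 2, D 5

With modified divisor 22088.6: modified quotas A 6.028, B 1.978, C 1.673, D 4.217.
Rounding up: A 7, B 2, C 2, D 5 (total 16).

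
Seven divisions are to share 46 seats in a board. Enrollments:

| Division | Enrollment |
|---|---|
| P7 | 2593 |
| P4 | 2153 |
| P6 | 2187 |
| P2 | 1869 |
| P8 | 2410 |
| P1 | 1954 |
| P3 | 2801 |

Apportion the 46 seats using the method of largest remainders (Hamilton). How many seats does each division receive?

P7 8, P4 6, P6 6, P2 5, P8 7, P1 6, P3 8

Total 15967; standard divisor 15967/46 ≈ 347.109.
Standard quotas: P7 7.470, P4 6.203, P6 6.301, P2 5.384, P8 6.943, P1 5.629, P3 8.070.
Lower quotas: P7 7, P4 6, P6 6, P2 5, P8 6, P1 5, P3 8 (sum 43, leaving 3 seats).
Remainders in descending order: P8 0.943, P1 0.629, P7 0.470, P2 0.384, P6 0.301, P4 0.203, P3 0.070.
Largest remainders: P8, P1, P7 receive the extra seats.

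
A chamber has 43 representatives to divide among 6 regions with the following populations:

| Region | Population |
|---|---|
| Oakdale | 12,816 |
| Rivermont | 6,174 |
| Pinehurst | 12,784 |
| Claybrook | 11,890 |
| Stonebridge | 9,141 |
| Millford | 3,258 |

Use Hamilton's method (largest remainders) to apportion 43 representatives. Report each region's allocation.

Oakdale: 10, Rivermont: 5, Pinehurst: 10, Claybrook: 9, Stonebridge: 7, Millford: 2

Total 56063; standard divisor 56063/43 ≈ 1303.791.
Standard quotas: Oakdale 9.8298, Rivermont 4.7354, Pinehurst 9.8053, Claybrook 9.1196, Stonebridge 7.0111, Millford 2.4989.
Lower quotas: Oakdale 9, Rivermont 4, Pinehurst 9, Claybrook 9, Stonebridge 7, Millford 2 (sum 40, leaving 3 seats).
Remainders in descending order: Oakdale 0.8298, Pinehurst 0.8053, Rivermont 0.7354, Millford 0.4989, Claybrook 0.1196, Stonebridge 0.0111.
Largest remainders: Oakdale, Pinehurst, Rivermont receive the extra seats.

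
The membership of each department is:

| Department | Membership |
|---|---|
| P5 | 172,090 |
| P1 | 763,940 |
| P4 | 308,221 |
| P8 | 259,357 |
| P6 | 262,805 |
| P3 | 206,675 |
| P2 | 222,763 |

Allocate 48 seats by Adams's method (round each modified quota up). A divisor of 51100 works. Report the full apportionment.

P5=4, P1=15, P4=7, P8=6, P6=6, P3=5, P2=5

With modified divisor 51100: modified quotas P5 3.368, P1 14.950, P4 6.032, P8 5.075, P6 5.143, P3 4.045, P2 4.359.
Rounding up: P5 4, P1 15, P4 7, P8 6, P6 6, P3 5, P2 5 (total 48).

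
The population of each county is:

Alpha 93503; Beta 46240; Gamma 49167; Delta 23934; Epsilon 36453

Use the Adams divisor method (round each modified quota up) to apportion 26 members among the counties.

Alpha: 9, Beta: 5, Gamma: 5, Delta: 3, Epsilon: 4

Standard divisor 249297/26 ≈ 9588.346; standard quotas: Alpha 9.752, Beta 4.823, Gamma 5.128, Delta 2.496, Epsilon 3.802.
Rounding up gives 10, 5, 6, 3, 4 = 28 seats, so the divisor must be adjusted.
With modified divisor 11000: modified quotas Alpha 8.500, Beta 4.204, Gamma 4.470, Delta 2.176, Epsilon 3.314.
Rounding up: Alpha 9, Beta 5, Gamma 5, Delta 3, Epsilon 4 (total 26).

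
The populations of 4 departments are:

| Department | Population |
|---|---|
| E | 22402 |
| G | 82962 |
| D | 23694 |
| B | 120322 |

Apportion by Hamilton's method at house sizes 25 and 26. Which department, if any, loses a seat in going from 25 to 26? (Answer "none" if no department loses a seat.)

D

At 25 seats: E 2, G 8, D 3, B 12.
At 26 seats: E 2, G 9, D 2, B 13.
D drops from 3 to 2.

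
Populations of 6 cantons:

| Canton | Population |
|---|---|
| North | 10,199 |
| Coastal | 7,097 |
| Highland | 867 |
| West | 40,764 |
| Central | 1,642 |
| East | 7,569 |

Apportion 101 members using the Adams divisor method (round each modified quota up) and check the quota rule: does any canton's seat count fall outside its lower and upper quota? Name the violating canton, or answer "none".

Standard quotas: North 15.118, Coastal 10.520, Highland 1.285, West 60.424, Central 2.434, East 11.219.
Adams allocation: North 15, Coastal 11, Highland 2, West 59, Central 3, East 11.
West has quota 60.424 (lower 60, upper 61) but receives 59 — outside the quota interval.

West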